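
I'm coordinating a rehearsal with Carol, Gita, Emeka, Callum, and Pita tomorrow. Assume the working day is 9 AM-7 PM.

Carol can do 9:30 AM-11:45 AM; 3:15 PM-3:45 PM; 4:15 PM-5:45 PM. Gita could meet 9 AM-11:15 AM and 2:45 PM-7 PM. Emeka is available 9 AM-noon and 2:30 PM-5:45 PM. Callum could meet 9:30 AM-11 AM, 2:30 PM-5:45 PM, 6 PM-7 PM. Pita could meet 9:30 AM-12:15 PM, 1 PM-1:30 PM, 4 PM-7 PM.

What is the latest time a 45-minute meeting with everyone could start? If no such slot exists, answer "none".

17:00

Carol ∩ Gita: 09:30-11:15, 15:15-15:45, 16:15-17:45.
Carol ∩ Gita ∩ Emeka: 09:30-11:15, 15:15-15:45, 16:15-17:45.
Carol ∩ Gita ∩ Emeka ∩ Callum: 09:30-11:00, 15:15-15:45, 16:15-17:45.
Carol ∩ Gita ∩ Emeka ∩ Callum ∩ Pita: 09:30-11:00, 16:15-17:45.
So the common availability across everyone is 09:30-11:00, 16:15-17:45.
The last common window of at least 45 minutes is 16:15-17:45; a 45-minute meeting can start as late as 17:00 and still end by 17:45.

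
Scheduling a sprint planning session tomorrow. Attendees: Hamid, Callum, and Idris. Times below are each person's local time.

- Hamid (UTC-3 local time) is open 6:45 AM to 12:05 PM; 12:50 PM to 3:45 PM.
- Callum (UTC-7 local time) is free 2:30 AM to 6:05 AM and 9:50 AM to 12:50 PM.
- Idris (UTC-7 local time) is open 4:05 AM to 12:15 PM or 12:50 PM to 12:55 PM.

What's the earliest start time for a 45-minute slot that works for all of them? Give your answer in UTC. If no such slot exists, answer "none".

11:05

Hamid in UTC: 09:45-15:05, 15:50-18:45 (add 3h to convert from UTC-3).
Callum in UTC: 09:30-13:05, 16:50-19:50 (add 7h to convert from UTC-7).
Idris in UTC: 11:05-19:15, 19:50-19:55 (add 7h to convert from UTC-7).
Hamid ∩ Callum: 09:45-13:05, 16:50-18:45.
Hamid ∩ Callum ∩ Idris: 11:05-13:05, 16:50-18:45.
So the common availability across everyone is 11:05-13:05, 16:50-18:45.
The first common window of at least 45 minutes is 11:05-13:05, so the earliest start is 11:05.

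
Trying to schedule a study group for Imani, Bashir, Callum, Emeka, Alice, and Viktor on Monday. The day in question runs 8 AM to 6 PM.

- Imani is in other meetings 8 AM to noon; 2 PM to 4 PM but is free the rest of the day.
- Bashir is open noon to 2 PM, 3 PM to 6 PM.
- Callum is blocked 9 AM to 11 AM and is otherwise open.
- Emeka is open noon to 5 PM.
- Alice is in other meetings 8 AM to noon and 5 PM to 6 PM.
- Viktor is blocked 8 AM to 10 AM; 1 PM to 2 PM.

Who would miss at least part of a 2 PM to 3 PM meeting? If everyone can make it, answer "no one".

Bashir, Imani

Imani free: 12:00-14:00, 16:00-18:00 (invert busy blocks within the working day).
Bashir free: 12:00-14:00, 15:00-18:00.
Callum free: 08:00-09:00, 11:00-18:00 (invert busy blocks within the working day).
Emeka free: 12:00-17:00.
Alice free: 12:00-17:00 (invert busy blocks within the working day).
Viktor free: 10:00-13:00, 14:00-18:00 (invert busy blocks within the working day).
Imani: not fully free for 14:00-15:00. Bashir: not fully free for 14:00-15:00. Callum: free for 14:00-15:00. Emeka: free for 14:00-15:00. Alice: free for 14:00-15:00. Viktor: free for 14:00-15:00.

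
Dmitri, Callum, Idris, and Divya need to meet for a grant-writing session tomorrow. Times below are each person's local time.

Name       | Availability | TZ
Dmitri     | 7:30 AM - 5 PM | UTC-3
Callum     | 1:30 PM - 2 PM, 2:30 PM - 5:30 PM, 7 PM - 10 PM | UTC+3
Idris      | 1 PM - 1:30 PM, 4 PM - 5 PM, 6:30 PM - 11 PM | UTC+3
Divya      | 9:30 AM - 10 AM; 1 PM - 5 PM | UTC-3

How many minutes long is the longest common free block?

180

Dmitri in UTC: 10:30-20:00 (add 3h to convert from UTC-3).
Callum in UTC: 10:30-11:00, 11:30-14:30, 16:00-19:00 (subtract 3h to convert from UTC+3).
Idris in UTC: 10:00-10:30, 13:00-14:00, 15:30-20:00 (subtract 3h to convert from UTC+3).
Divya in UTC: 12:30-13:00, 16:00-20:00 (add 3h to convert from UTC-3).
Dmitri ∩ Callum: 10:30-11:00, 11:30-14:30, 16:00-19:00.
Dmitri ∩ Callum ∩ Idris: 13:00-14:00, 16:00-19:00.
Dmitri ∩ Callum ∩ Idris ∩ Divya: 16:00-19:00.
The longest is 16:00-19:00 at 180 minutes.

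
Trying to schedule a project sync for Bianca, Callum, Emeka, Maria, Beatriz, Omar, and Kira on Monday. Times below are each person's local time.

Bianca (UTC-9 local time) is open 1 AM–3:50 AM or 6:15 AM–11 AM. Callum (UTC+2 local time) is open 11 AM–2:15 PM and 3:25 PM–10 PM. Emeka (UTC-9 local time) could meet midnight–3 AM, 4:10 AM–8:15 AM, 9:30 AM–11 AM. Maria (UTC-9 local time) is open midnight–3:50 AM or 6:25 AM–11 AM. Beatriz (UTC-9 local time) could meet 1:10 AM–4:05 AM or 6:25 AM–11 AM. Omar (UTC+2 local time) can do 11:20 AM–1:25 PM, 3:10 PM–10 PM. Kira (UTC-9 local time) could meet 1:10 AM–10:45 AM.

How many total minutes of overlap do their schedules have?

Bianca in UTC: 10:00-12:50, 15:15-20:00 (add 9h to convert from UTC-9).
Callum in UTC: 09:00-12:15, 13:25-20:00 (subtract 2h to convert from UTC+2).
Emeka in UTC: 09:00-12:00, 13:10-17:15, 18:30-20:00 (add 9h to convert from UTC-9).
Maria in UTC: 09:00-12:50, 15:25-20:00 (add 9h to convert from UTC-9).
Beatriz in UTC: 10:10-13:05, 15:25-20:00 (add 9h to convert from UTC-9).
Omar in UTC: 09:20-11:25, 13:10-20:00 (subtract 2h to convert from UTC+2).
Kira in UTC: 10:10-19:45 (add 9h to convert from UTC-9).
Bianca ∩ Callum: 10:00-12:15, 15:15-20:00.
Bianca ∩ Callum ∩ Emeka: 10:00-12:00, 15:15-17:15, 18:30-20:00.
Bianca ∩ Callum ∩ Emeka ∩ Maria: 10:00-12:00, 15:25-17:15, 18:30-20:00.
Bianca ∩ Callum ∩ Emeka ∩ Maria ∩ Beatriz: 10:10-12:00, 15:25-17:15, 18:30-20:00.
Bianca ∩ Callum ∩ Emeka ∩ Maria ∩ Beatriz ∩ Omar: 10:10-11:25, 15:25-17:15, 18:30-20:00.
Bianca ∩ Callum ∩ Emeka ∩ Maria ∩ Beatriz ∩ Omar ∩ Kira: 10:10-11:25, 15:25-17:15, 18:30-19:45.
Summing the common windows: 75 + 110 + 75 = 260 minutes.

260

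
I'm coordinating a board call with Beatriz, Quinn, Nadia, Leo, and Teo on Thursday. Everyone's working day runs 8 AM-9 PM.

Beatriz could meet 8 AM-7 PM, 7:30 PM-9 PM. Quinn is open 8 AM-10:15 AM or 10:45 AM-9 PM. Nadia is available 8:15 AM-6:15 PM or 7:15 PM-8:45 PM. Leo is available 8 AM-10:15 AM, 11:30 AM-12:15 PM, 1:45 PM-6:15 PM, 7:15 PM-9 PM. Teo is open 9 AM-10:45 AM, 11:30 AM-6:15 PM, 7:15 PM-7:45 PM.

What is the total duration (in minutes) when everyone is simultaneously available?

405

Beatriz ∩ Quinn: 08:00-10:15, 10:45-19:00, 19:30-21:00.
Beatriz ∩ Quinn ∩ Nadia: 08:15-10:15, 10:45-18:15, 19:30-20:45.
Beatriz ∩ Quinn ∩ Nadia ∩ Leo: 08:15-10:15, 11:30-12:15, 13:45-18:15, 19:30-20:45.
Beatriz ∩ Quinn ∩ Nadia ∩ Leo ∩ Teo: 09:00-10:15, 11:30-12:15, 13:45-18:15, 19:30-19:45.
Summing the common windows: 75 + 45 + 270 + 15 = 405 minutes.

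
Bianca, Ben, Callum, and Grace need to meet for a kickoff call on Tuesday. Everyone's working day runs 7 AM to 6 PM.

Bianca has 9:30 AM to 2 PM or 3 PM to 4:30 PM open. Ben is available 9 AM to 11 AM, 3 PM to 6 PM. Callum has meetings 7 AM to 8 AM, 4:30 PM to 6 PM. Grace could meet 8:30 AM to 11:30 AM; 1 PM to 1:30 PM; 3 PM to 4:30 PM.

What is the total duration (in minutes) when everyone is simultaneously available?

Bianca free: 09:30-14:00, 15:00-16:30.
Ben free: 09:00-11:00, 15:00-18:00.
Callum free: 08:00-16:30 (invert busy blocks within the working day).
Grace free: 08:30-11:30, 13:00-13:30, 15:00-16:30.
Bianca ∩ Ben: 09:30-11:00, 15:00-16:30.
Bianca ∩ Ben ∩ Callum: 09:30-11:00, 15:00-16:30.
Bianca ∩ Ben ∩ Callum ∩ Grace: 09:30-11:00, 15:00-16:30.
Summing the common windows: 90 + 90 = 180 minutes.

180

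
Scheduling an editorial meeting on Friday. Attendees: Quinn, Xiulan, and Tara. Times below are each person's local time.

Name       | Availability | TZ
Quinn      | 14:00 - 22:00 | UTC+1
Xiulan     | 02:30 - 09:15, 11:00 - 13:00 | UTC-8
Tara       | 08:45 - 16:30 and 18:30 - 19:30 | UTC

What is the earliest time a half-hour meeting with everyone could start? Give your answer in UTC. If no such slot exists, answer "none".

Quinn in UTC: 13:00-21:00 (subtract 1h to convert from UTC+1).
Xiulan in UTC: 10:30-17:15, 19:00-21:00 (add 8h to convert from UTC-8).
Tara in UTC: 08:45-16:30, 18:30-19:30.
Quinn ∩ Xiulan: 13:00-17:15, 19:00-21:00.
Quinn ∩ Xiulan ∩ Tara: 13:00-16:30, 19:00-19:30.
The first common window of at least 30 minutes is 13:00-16:30, so the earliest start is 13:00.

13:00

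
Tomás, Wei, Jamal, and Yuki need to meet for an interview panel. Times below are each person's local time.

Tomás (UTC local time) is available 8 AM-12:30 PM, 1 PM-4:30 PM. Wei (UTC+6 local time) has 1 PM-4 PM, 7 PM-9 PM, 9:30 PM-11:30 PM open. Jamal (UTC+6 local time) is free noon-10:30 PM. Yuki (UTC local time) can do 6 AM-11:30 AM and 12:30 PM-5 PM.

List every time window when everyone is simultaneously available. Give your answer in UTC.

Tomás in UTC: 08:00-12:30, 13:00-16:30.
Wei in UTC: 07:00-10:00, 13:00-15:00, 15:30-17:30 (subtract 6h to convert from UTC+6).
Jamal in UTC: 06:00-16:30 (subtract 6h to convert from UTC+6).
Yuki in UTC: 06:00-11:30, 12:30-17:00.
Tomás ∩ Wei: 08:00-10:00, 13:00-15:00, 15:30-16:30.
Tomás ∩ Wei ∩ Jamal: 08:00-10:00, 13:00-15:00, 15:30-16:30.
Tomás ∩ Wei ∩ Jamal ∩ Yuki: 08:00-10:00, 13:00-15:00, 15:30-16:30.

08:00-10:00, 13:00-15:00, 15:30-16:30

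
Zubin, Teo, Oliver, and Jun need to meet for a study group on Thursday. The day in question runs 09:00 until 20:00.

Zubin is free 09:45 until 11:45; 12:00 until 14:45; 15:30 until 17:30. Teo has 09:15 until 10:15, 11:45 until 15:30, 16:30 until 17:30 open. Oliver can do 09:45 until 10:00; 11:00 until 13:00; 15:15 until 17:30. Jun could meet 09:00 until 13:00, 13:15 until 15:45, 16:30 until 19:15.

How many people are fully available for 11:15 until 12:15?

Oliver and Jun can make the full 11:15-12:15 slot — that's 2.

2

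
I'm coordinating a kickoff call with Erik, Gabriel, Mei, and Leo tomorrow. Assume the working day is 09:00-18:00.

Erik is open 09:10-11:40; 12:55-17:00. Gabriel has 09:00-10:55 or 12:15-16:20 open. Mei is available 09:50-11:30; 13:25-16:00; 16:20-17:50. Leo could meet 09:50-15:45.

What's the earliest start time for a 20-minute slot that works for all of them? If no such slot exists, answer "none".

Erik ∩ Gabriel: 09:10-10:55, 12:55-16:20.
Erik ∩ Gabriel ∩ Mei: 09:50-10:55, 13:25-16:00.
Erik ∩ Gabriel ∩ Mei ∩ Leo: 09:50-10:55, 13:25-15:45.
The first common window of at least 20 minutes is 09:50-10:55, so the earliest start is 09:50.

09:50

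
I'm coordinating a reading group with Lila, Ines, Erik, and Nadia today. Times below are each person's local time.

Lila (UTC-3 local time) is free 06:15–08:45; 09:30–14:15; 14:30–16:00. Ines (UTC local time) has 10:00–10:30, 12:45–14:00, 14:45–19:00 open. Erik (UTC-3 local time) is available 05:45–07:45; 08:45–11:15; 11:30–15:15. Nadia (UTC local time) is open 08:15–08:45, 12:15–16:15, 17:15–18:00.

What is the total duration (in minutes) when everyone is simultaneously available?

Lila in UTC: 09:15-11:45, 12:30-17:15, 17:30-19:00 (add 3h to convert from UTC-3).
Ines in UTC: 10:00-10:30, 12:45-14:00, 14:45-19:00.
Erik in UTC: 08:45-10:45, 11:45-14:15, 14:30-18:15 (add 3h to convert from UTC-3).
Nadia in UTC: 08:15-08:45, 12:15-16:15, 17:15-18:00.
Lila ∩ Ines: 10:00-10:30, 12:45-14:00, 14:45-17:15, 17:30-19:00.
Lila ∩ Ines ∩ Erik: 10:00-10:30, 12:45-14:00, 14:45-17:15, 17:30-18:15.
Lila ∩ Ines ∩ Erik ∩ Nadia: 12:45-14:00, 14:45-16:15, 17:30-18:00.
Summing the common windows: 75 + 90 + 30 = 195 minutes.

195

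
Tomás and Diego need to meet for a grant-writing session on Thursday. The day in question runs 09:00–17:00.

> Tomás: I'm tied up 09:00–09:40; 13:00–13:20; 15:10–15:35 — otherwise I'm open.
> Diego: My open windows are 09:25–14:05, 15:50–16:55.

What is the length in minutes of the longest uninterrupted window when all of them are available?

200

Tomás free: 09:40-13:00, 13:20-15:10, 15:35-17:00 (invert busy blocks within the working day).
Diego free: 09:25-14:05, 15:50-16:55.
Tomás ∩ Diego: 09:40-13:00, 13:20-14:05, 15:50-16:55.
The longest is 09:40-13:00 at 200 minutes.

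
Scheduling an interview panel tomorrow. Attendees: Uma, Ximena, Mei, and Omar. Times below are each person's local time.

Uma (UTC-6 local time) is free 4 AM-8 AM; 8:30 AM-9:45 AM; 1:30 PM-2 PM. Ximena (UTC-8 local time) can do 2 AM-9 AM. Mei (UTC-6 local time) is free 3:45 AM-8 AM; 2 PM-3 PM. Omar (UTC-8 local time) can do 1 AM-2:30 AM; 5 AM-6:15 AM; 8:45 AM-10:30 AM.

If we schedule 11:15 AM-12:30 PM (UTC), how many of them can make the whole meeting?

Uma in UTC: 10:00-14:00, 14:30-15:45, 19:30-20:00 (add 6h to convert from UTC-6).
Ximena in UTC: 10:00-17:00 (add 8h to convert from UTC-8).
Mei in UTC: 09:45-14:00, 20:00-21:00 (add 6h to convert from UTC-6).
Omar in UTC: 09:00-10:30, 13:00-14:15, 16:45-18:30 (add 8h to convert from UTC-8).
Uma, Ximena, and Mei can make the full 11:15-12:30 slot — that's 3.

3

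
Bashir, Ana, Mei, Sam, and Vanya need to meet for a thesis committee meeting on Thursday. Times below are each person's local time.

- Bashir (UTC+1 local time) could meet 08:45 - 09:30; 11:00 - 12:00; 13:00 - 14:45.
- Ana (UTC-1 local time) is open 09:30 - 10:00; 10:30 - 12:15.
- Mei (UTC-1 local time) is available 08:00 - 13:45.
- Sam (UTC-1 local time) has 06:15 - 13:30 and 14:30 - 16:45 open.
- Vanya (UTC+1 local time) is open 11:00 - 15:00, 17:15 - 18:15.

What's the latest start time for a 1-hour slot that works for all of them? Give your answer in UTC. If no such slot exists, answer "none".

12:15

Bashir in UTC: 07:45-08:30, 10:00-11:00, 12:00-13:45 (subtract 1h to convert from UTC+1).
Ana in UTC: 10:30-11:00, 11:30-13:15 (add 1h to convert from UTC-1).
Mei in UTC: 09:00-14:45 (add 1h to convert from UTC-1).
Sam in UTC: 07:15-14:30, 15:30-17:45 (add 1h to convert from UTC-1).
Vanya in UTC: 10:00-14:00, 16:15-17:15 (subtract 1h to convert from UTC+1).
Bashir ∩ Ana: 10:30-11:00, 12:00-13:15.
Bashir ∩ Ana ∩ Mei: 10:30-11:00, 12:00-13:15.
Bashir ∩ Ana ∩ Mei ∩ Sam: 10:30-11:00, 12:00-13:15.
Bashir ∩ Ana ∩ Mei ∩ Sam ∩ Vanya: 10:30-11:00, 12:00-13:15.
So the common availability across everyone is 10:30-11:00, 12:00-13:15.
The last common window of at least 60 minutes is 12:00-13:15; a 60-minute meeting can start as late as 12:15 and still end by 13:15.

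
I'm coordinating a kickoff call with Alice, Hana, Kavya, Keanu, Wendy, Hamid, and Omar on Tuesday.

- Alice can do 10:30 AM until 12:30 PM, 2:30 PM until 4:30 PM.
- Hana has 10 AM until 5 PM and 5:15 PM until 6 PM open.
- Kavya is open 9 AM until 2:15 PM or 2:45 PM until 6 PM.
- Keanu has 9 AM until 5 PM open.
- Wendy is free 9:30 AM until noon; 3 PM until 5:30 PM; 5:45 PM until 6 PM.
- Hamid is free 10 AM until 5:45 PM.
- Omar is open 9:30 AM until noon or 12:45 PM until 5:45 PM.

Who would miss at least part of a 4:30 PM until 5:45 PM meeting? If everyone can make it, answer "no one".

Alice: not fully free for 16:30-17:45. Hana: not fully free for 16:30-17:45. Kavya: free for 16:30-17:45. Keanu: not fully free for 16:30-17:45. Wendy: not fully free for 16:30-17:45. Hamid: free for 16:30-17:45. Omar: free for 16:30-17:45.

Alice, Hana, Keanu, Wendy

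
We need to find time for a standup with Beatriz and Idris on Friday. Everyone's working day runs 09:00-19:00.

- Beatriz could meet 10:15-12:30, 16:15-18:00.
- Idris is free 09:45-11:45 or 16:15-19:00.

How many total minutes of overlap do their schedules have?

195

Beatriz ∩ Idris: 10:15-11:45, 16:15-18:00.
Summing the common windows: 90 + 105 = 195 minutes.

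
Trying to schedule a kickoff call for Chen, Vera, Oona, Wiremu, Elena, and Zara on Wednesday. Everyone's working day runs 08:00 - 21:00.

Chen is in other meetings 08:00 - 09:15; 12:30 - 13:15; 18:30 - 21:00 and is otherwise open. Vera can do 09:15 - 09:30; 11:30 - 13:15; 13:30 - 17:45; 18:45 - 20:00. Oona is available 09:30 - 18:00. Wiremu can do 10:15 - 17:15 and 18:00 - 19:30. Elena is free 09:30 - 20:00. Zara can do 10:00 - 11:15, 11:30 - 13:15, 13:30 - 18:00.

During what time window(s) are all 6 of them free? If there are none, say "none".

11:30-12:30, 13:30-17:15

Chen free: 09:15-12:30, 13:15-18:30 (invert busy blocks within the working day).
Vera free: 09:15-09:30, 11:30-13:15, 13:30-17:45, 18:45-20:00.
Oona free: 09:30-18:00.
Wiremu free: 10:15-17:15, 18:00-19:30.
Elena free: 09:30-20:00.
Zara free: 10:00-11:15, 11:30-13:15, 13:30-18:00.
Chen ∩ Vera: 09:15-09:30, 11:30-12:30, 13:30-17:45.
Chen ∩ Vera ∩ Oona: 11:30-12:30, 13:30-17:45.
Chen ∩ Vera ∩ Oona ∩ Wiremu: 11:30-12:30, 13:30-17:15.
Chen ∩ Vera ∩ Oona ∩ Wiremu ∩ Elena: 11:30-12:30, 13:30-17:15.
Chen ∩ Vera ∩ Oona ∩ Wiremu ∩ Elena ∩ Zara: 11:30-12:30, 13:30-17:15.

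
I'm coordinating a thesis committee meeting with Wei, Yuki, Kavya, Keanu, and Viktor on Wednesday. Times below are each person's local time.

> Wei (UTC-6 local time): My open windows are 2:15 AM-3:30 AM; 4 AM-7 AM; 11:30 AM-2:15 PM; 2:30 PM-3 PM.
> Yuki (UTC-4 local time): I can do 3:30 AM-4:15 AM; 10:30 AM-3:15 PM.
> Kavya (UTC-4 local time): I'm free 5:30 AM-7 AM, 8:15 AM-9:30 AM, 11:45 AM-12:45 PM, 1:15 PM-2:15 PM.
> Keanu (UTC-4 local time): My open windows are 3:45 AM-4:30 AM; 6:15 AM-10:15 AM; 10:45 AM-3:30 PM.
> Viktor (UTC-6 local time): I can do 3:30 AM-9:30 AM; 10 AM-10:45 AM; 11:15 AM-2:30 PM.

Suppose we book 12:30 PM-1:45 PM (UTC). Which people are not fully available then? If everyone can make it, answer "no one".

Wei in UTC: 08:15-09:30, 10:00-13:00, 17:30-20:15, 20:30-21:00 (add 6h to convert from UTC-6).
Yuki in UTC: 07:30-08:15, 14:30-19:15 (add 4h to convert from UTC-4).
Kavya in UTC: 09:30-11:00, 12:15-13:30, 15:45-16:45, 17:15-18:15 (add 4h to convert from UTC-4).
Keanu in UTC: 07:45-08:30, 10:15-14:15, 14:45-19:30 (add 4h to convert from UTC-4).
Viktor in UTC: 09:30-15:30, 16:00-16:45, 17:15-20:30 (add 6h to convert from UTC-6).
Wei: not fully free for 12:30-13:45. Yuki: not fully free for 12:30-13:45. Kavya: not fully free for 12:30-13:45. Keanu: free for 12:30-13:45. Viktor: free for 12:30-13:45.

Kavya, Wei, Yuki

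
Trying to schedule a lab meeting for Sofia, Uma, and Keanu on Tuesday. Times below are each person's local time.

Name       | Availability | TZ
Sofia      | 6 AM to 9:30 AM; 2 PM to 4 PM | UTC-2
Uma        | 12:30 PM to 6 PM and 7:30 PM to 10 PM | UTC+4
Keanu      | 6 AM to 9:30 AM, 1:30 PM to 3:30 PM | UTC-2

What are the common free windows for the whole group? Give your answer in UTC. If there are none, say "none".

08:30-11:30, 16:00-17:30

Sofia in UTC: 08:00-11:30, 16:00-18:00 (add 2h to convert from UTC-2).
Uma in UTC: 08:30-14:00, 15:30-18:00 (subtract 4h to convert from UTC+4).
Keanu in UTC: 08:00-11:30, 15:30-17:30 (add 2h to convert from UTC-2).
Sofia ∩ Uma: 08:30-11:30, 16:00-18:00.
Sofia ∩ Uma ∩ Keanu: 08:30-11:30, 16:00-17:30.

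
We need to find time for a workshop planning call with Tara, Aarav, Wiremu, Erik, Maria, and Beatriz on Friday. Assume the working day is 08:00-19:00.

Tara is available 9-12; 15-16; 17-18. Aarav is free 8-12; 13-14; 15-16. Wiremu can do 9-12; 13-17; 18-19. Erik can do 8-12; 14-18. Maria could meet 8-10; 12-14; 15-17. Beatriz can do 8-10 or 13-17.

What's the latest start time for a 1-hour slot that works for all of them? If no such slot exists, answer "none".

Tara ∩ Aarav: 09:00-12:00, 15:00-16:00.
Tara ∩ Aarav ∩ Wiremu: 09:00-12:00, 15:00-16:00.
Tara ∩ Aarav ∩ Wiremu ∩ Erik: 09:00-12:00, 15:00-16:00.
Tara ∩ Aarav ∩ Wiremu ∩ Erik ∩ Maria: 09:00-10:00, 15:00-16:00.
Tara ∩ Aarav ∩ Wiremu ∩ Erik ∩ Maria ∩ Beatriz: 09:00-10:00, 15:00-16:00.
The last common window of at least 60 minutes is 15:00-16:00; a 60-minute meeting can start as late as 15:00 and still end by 16:00.

15:00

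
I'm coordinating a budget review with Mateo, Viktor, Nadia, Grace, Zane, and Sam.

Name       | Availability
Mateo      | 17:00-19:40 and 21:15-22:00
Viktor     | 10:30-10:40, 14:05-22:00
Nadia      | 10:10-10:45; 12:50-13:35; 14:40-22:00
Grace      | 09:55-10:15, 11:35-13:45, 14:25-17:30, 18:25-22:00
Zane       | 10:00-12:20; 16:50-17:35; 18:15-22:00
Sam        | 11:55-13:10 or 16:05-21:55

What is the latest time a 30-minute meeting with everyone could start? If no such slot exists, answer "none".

21:25

Mateo ∩ Viktor: 17:00-19:40, 21:15-22:00.
Mateo ∩ Viktor ∩ Nadia: 17:00-19:40, 21:15-22:00.
Mateo ∩ Viktor ∩ Nadia ∩ Grace: 17:00-17:30, 18:25-19:40, 21:15-22:00.
Mateo ∩ Viktor ∩ Nadia ∩ Grace ∩ Zane: 17:00-17:30, 18:25-19:40, 21:15-22:00.
Mateo ∩ Viktor ∩ Nadia ∩ Grace ∩ Zane ∩ Sam: 17:00-17:30, 18:25-19:40, 21:15-21:55.
Those are the intersection windows.
The last common window of at least 30 minutes is 21:15-21:55; a 30-minute meeting can start as late as 21:25 and still end by 21:55.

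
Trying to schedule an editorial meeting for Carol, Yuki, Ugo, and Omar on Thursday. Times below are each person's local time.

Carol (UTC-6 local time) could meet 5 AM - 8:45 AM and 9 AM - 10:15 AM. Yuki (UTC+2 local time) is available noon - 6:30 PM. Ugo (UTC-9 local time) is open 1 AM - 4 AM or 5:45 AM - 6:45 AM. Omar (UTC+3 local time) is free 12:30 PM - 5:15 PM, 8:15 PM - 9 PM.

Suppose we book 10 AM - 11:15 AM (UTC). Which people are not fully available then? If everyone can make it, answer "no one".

Carol in UTC: 11:00-14:45, 15:00-16:15 (add 6h to convert from UTC-6).
Yuki in UTC: 10:00-16:30 (subtract 2h to convert from UTC+2).
Ugo in UTC: 10:00-13:00, 14:45-15:45 (add 9h to convert from UTC-9).
Omar in UTC: 09:30-14:15, 17:15-18:00 (subtract 3h to convert from UTC+3).
Carol: not fully free for 10:00-11:15. Yuki: free for 10:00-11:15. Ugo: free for 10:00-11:15. Omar: free for 10:00-11:15.

Carol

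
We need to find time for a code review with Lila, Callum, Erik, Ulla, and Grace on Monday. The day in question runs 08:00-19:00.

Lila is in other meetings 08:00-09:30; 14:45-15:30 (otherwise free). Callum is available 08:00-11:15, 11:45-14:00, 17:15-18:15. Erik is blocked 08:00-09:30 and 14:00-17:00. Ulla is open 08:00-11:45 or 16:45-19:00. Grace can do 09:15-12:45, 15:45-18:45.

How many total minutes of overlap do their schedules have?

Lila free: 09:30-14:45, 15:30-19:00 (invert busy blocks within the working day).
Callum free: 08:00-11:15, 11:45-14:00, 17:15-18:15.
Erik free: 09:30-14:00, 17:00-19:00 (invert busy blocks within the working day).
Ulla free: 08:00-11:45, 16:45-19:00.
Grace free: 09:15-12:45, 15:45-18:45.
Lila ∩ Callum: 09:30-11:15, 11:45-14:00, 17:15-18:15.
Lila ∩ Callum ∩ Erik: 09:30-11:15, 11:45-14:00, 17:15-18:15.
Lila ∩ Callum ∩ Erik ∩ Ulla: 09:30-11:15, 17:15-18:15.
Lila ∩ Callum ∩ Erik ∩ Ulla ∩ Grace: 09:30-11:15, 17:15-18:15.
Summing the common windows: 105 + 60 = 165 minutes.

165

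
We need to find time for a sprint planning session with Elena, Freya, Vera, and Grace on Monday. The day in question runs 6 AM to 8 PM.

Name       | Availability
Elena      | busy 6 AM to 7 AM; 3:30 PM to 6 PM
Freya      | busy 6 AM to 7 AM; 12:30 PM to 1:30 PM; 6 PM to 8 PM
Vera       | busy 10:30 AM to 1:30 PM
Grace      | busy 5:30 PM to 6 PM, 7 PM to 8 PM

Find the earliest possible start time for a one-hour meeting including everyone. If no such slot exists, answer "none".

Elena free: 07:00-15:30, 18:00-20:00 (invert busy blocks within the working day).
Freya free: 07:00-12:30, 13:30-18:00 (invert busy blocks within the working day).
Vera free: 06:00-10:30, 13:30-20:00 (invert busy blocks within the working day).
Grace free: 06:00-17:30, 18:00-19:00 (invert busy blocks within the working day).
Elena ∩ Freya: 07:00-12:30, 13:30-15:30.
Elena ∩ Freya ∩ Vera: 07:00-10:30, 13:30-15:30.
Elena ∩ Freya ∩ Vera ∩ Grace: 07:00-10:30, 13:30-15:30.
Those are the intersection windows.
The first common window of at least 60 minutes is 07:00-10:30, so the earliest start is 07:00.

07:00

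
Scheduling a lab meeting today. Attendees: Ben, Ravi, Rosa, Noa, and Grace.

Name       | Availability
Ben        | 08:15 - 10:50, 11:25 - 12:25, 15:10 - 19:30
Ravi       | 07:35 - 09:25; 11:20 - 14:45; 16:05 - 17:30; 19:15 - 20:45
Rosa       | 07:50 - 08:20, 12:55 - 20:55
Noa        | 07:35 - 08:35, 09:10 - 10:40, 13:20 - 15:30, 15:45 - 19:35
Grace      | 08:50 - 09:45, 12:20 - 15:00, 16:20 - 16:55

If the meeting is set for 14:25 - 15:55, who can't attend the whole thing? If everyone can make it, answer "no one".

Ben: not fully free for 14:25-15:55. Ravi: not fully free for 14:25-15:55. Rosa: free for 14:25-15:55. Noa: not fully free for 14:25-15:55. Grace: not fully free for 14:25-15:55.

Ben, Grace, Noa, Ravi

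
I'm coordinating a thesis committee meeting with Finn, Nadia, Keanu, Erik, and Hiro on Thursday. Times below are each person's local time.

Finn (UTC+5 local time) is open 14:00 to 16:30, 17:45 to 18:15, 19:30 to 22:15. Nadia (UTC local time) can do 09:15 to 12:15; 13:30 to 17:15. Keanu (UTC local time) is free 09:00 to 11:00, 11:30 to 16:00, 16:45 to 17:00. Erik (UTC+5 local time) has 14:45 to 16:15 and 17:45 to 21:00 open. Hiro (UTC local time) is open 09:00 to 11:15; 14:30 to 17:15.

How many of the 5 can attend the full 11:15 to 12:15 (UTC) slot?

1

Finn in UTC: 09:00-11:30, 12:45-13:15, 14:30-17:15 (subtract 5h to convert from UTC+5).
Nadia in UTC: 09:15-12:15, 13:30-17:15.
Keanu in UTC: 09:00-11:00, 11:30-16:00, 16:45-17:00.
Erik in UTC: 09:45-11:15, 12:45-16:00 (subtract 5h to convert from UTC+5).
Hiro in UTC: 09:00-11:15, 14:30-17:15.
Nadia can make the full 11:15-12:15 slot — that's 1.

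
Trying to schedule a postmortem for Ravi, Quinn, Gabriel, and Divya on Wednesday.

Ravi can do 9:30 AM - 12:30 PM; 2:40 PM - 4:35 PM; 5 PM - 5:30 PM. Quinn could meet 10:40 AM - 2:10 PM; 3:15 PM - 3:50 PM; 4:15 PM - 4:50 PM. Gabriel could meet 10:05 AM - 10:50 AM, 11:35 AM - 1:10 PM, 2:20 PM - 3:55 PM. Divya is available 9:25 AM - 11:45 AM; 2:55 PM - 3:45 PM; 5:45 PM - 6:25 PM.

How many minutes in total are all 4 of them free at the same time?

Ravi ∩ Quinn: 10:40-12:30, 15:15-15:50, 16:15-16:35.
Ravi ∩ Quinn ∩ Gabriel: 10:40-10:50, 11:35-12:30, 15:15-15:50.
Ravi ∩ Quinn ∩ Gabriel ∩ Divya: 10:40-10:50, 11:35-11:45, 15:15-15:45.
Summing the common windows: 10 + 10 + 30 = 50 minutes.

50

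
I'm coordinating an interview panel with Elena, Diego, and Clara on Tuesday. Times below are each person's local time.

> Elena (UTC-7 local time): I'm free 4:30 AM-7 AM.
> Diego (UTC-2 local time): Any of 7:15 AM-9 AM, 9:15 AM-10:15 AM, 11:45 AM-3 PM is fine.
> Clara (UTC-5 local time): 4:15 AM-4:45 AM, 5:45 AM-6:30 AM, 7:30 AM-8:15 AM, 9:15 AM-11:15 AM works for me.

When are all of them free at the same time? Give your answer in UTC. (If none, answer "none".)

none

Elena in UTC: 11:30-14:00 (add 7h to convert from UTC-7).
Diego in UTC: 09:15-11:00, 11:15-12:15, 13:45-17:00 (add 2h to convert from UTC-2).
Clara in UTC: 09:15-09:45, 10:45-11:30, 12:30-13:15, 14:15-16:15 (add 5h to convert from UTC-5).
Elena ∩ Diego: 11:30-12:15, 13:45-14:00.
Elena ∩ Diego ∩ Clara: ∅.
There is no time when everyone is free.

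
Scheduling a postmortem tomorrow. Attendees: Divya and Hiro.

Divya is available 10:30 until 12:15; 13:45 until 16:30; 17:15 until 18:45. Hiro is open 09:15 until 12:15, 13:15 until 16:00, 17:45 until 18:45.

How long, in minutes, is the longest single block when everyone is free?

135

Divya ∩ Hiro: 10:30-12:15, 13:45-16:00, 17:45-18:45.
Those are the intersection windows.
The longest is 13:45-16:00 at 135 minutes.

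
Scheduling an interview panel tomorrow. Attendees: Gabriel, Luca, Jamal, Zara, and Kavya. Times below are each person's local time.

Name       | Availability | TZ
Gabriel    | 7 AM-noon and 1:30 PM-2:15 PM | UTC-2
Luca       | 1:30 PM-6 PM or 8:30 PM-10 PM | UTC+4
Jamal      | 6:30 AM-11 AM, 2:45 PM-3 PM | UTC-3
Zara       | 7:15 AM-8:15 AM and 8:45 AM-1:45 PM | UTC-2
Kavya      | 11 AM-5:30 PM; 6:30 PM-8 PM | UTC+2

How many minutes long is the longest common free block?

Gabriel in UTC: 09:00-14:00, 15:30-16:15 (add 2h to convert from UTC-2).
Luca in UTC: 09:30-14:00, 16:30-18:00 (subtract 4h to convert from UTC+4).
Jamal in UTC: 09:30-14:00, 17:45-18:00 (add 3h to convert from UTC-3).
Zara in UTC: 09:15-10:15, 10:45-15:45 (add 2h to convert from UTC-2).
Kavya in UTC: 09:00-15:30, 16:30-18:00 (subtract 2h to convert from UTC+2).
Gabriel ∩ Luca: 09:30-14:00.
Gabriel ∩ Luca ∩ Jamal: 09:30-14:00.
Gabriel ∩ Luca ∩ Jamal ∩ Zara: 09:30-10:15, 10:45-14:00.
Gabriel ∩ Luca ∩ Jamal ∩ Zara ∩ Kavya: 09:30-10:15, 10:45-14:00.
Those are the intersection windows.
The longest is 10:45-14:00 at 195 minutes.

195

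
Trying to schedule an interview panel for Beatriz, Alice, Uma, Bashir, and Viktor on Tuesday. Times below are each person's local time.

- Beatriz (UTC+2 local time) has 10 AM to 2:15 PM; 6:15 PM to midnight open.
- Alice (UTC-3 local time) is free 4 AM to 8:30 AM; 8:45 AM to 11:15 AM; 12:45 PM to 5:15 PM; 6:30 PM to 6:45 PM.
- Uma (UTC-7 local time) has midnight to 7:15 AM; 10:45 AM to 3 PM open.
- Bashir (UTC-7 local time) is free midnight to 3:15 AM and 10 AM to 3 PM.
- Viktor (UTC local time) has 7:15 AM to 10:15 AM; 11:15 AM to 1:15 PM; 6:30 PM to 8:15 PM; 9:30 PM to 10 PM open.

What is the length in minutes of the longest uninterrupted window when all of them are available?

Beatriz in UTC: 08:00-12:15, 16:15-22:00 (subtract 2h to convert from UTC+2).
Alice in UTC: 07:00-11:30, 11:45-14:15, 15:45-20:15, 21:30-21:45 (add 3h to convert from UTC-3).
Uma in UTC: 07:00-14:15, 17:45-22:00 (add 7h to convert from UTC-7).
Bashir in UTC: 07:00-10:15, 17:00-22:00 (add 7h to convert from UTC-7).
Viktor in UTC: 07:15-10:15, 11:15-13:15, 18:30-20:15, 21:30-22:00.
Beatriz ∩ Alice: 08:00-11:30, 11:45-12:15, 16:15-20:15, 21:30-21:45.
Beatriz ∩ Alice ∩ Uma: 08:00-11:30, 11:45-12:15, 17:45-20:15, 21:30-21:45.
Beatriz ∩ Alice ∩ Uma ∩ Bashir: 08:00-10:15, 17:45-20:15, 21:30-21:45.
Beatriz ∩ Alice ∩ Uma ∩ Bashir ∩ Viktor: 08:00-10:15, 18:30-20:15, 21:30-21:45.
The longest is 08:00-10:15 at 135 minutes.

135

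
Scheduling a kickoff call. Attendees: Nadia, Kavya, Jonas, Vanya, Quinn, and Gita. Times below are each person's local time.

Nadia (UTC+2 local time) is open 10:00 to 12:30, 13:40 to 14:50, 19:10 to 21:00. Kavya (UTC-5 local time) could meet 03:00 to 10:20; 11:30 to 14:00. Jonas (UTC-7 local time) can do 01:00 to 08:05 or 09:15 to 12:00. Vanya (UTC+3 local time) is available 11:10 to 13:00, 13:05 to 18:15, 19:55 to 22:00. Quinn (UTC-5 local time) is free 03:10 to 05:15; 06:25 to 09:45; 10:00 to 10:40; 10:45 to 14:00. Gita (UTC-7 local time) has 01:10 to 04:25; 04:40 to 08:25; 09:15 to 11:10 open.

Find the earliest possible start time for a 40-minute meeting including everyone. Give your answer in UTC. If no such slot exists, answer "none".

08:10

Nadia in UTC: 08:00-10:30, 11:40-12:50, 17:10-19:00 (subtract 2h to convert from UTC+2).
Kavya in UTC: 08:00-15:20, 16:30-19:00 (add 5h to convert from UTC-5).
Jonas in UTC: 08:00-15:05, 16:15-19:00 (add 7h to convert from UTC-7).
Vanya in UTC: 08:10-10:00, 10:05-15:15, 16:55-19:00 (subtract 3h to convert from UTC+3).
Quinn in UTC: 08:10-10:15, 11:25-14:45, 15:00-15:40, 15:45-19:00 (add 5h to convert from UTC-5).
Gita in UTC: 08:10-11:25, 11:40-15:25, 16:15-18:10 (add 7h to convert from UTC-7).
Nadia ∩ Kavya: 08:00-10:30, 11:40-12:50, 17:10-19:00.
Nadia ∩ Kavya ∩ Jonas: 08:00-10:30, 11:40-12:50, 17:10-19:00.
Nadia ∩ Kavya ∩ Jonas ∩ Vanya: 08:10-10:00, 10:05-10:30, 11:40-12:50, 17:10-19:00.
Nadia ∩ Kavya ∩ Jonas ∩ Vanya ∩ Quinn: 08:10-10:00, 10:05-10:15, 11:40-12:50, 17:10-19:00.
Nadia ∩ Kavya ∩ Jonas ∩ Vanya ∩ Quinn ∩ Gita: 08:10-10:00, 10:05-10:15, 11:40-12:50, 17:10-18:10.
The first common window of at least 40 minutes is 08:10-10:00, so the earliest start is 08:10.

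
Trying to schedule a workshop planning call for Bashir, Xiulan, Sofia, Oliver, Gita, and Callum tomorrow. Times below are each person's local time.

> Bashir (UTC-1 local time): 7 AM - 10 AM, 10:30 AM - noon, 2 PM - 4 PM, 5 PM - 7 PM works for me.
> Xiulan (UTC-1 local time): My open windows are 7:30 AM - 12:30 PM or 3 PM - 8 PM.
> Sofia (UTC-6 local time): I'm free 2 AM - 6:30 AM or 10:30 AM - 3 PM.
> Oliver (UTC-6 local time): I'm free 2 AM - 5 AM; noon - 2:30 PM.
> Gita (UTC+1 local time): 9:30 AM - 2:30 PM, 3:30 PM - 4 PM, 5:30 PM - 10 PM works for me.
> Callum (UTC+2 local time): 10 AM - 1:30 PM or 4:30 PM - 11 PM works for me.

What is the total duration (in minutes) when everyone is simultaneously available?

Bashir in UTC: 08:00-11:00, 11:30-13:00, 15:00-17:00, 18:00-20:00 (add 1h to convert from UTC-1).
Xiulan in UTC: 08:30-13:30, 16:00-21:00 (add 1h to convert from UTC-1).
Sofia in UTC: 08:00-12:30, 16:30-21:00 (add 6h to convert from UTC-6).
Oliver in UTC: 08:00-11:00, 18:00-20:30 (add 6h to convert from UTC-6).
Gita in UTC: 08:30-13:30, 14:30-15:00, 16:30-21:00 (subtract 1h to convert from UTC+1).
Callum in UTC: 08:00-11:30, 14:30-21:00 (subtract 2h to convert from UTC+2).
Bashir ∩ Xiulan: 08:30-11:00, 11:30-13:00, 16:00-17:00, 18:00-20:00.
Bashir ∩ Xiulan ∩ Sofia: 08:30-11:00, 11:30-12:30, 16:30-17:00, 18:00-20:00.
Bashir ∩ Xiulan ∩ Sofia ∩ Oliver: 08:30-11:00, 18:00-20:00.
Bashir ∩ Xiulan ∩ Sofia ∩ Oliver ∩ Gita: 08:30-11:00, 18:00-20:00.
Bashir ∩ Xiulan ∩ Sofia ∩ Oliver ∩ Gita ∩ Callum: 08:30-11:00, 18:00-20:00.
So the common availability across everyone is 08:30-11:00, 18:00-20:00.
Summing the common windows: 150 + 120 = 270 minutes.

270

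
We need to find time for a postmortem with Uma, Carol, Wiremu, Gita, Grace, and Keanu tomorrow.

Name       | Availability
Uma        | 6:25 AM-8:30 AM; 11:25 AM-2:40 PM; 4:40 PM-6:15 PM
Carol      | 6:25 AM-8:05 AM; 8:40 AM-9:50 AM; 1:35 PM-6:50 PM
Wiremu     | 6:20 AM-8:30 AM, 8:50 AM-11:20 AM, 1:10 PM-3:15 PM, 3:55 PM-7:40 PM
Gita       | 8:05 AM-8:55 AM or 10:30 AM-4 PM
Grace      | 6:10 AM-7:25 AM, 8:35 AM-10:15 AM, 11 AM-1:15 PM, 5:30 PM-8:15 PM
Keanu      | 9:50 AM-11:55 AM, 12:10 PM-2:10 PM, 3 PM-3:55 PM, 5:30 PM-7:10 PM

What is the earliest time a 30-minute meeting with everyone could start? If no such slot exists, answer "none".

Uma ∩ Carol: 06:25-08:05, 13:35-14:40, 16:40-18:15.
Uma ∩ Carol ∩ Wiremu: 06:25-08:05, 13:35-14:40, 16:40-18:15.
Uma ∩ Carol ∩ Wiremu ∩ Gita: 13:35-14:40.
Uma ∩ Carol ∩ Wiremu ∩ Gita ∩ Grace: ∅.
Uma ∩ Carol ∩ Wiremu ∩ Gita ∩ Grace ∩ Keanu: ∅.
There is no time when everyone is free.
No common window is at least 30 minutes long.

none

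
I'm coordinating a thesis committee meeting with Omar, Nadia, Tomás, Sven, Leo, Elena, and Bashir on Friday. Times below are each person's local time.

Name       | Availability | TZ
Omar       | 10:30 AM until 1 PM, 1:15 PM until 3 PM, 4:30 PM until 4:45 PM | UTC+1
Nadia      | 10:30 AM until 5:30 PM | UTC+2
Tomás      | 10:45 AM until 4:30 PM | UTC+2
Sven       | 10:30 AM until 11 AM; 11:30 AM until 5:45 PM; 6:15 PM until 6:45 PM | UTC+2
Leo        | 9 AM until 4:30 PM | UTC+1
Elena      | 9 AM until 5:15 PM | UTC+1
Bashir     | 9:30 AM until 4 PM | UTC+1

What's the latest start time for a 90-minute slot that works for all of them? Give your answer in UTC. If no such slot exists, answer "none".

12:30

Omar in UTC: 09:30-12:00, 12:15-14:00, 15:30-15:45 (subtract 1h to convert from UTC+1).
Nadia in UTC: 08:30-15:30 (subtract 2h to convert from UTC+2).
Tomás in UTC: 08:45-14:30 (subtract 2h to convert from UTC+2).
Sven in UTC: 08:30-09:00, 09:30-15:45, 16:15-16:45 (subtract 2h to convert from UTC+2).
Leo in UTC: 08:00-15:30 (subtract 1h to convert from UTC+1).
Elena in UTC: 08:00-16:15 (subtract 1h to convert from UTC+1).
Bashir in UTC: 08:30-15:00 (subtract 1h to convert from UTC+1).
Omar ∩ Nadia: 09:30-12:00, 12:15-14:00.
Omar ∩ Nadia ∩ Tomás: 09:30-12:00, 12:15-14:00.
Omar ∩ Nadia ∩ Tomás ∩ Sven: 09:30-12:00, 12:15-14:00.
Omar ∩ Nadia ∩ Tomás ∩ Sven ∩ Leo: 09:30-12:00, 12:15-14:00.
Omar ∩ Nadia ∩ Tomás ∩ Sven ∩ Leo ∩ Elena: 09:30-12:00, 12:15-14:00.
Omar ∩ Nadia ∩ Tomás ∩ Sven ∩ Leo ∩ Elena ∩ Bashir: 09:30-12:00, 12:15-14:00.
The last common window of at least 90 minutes is 12:15-14:00; a 90-minute meeting can start as late as 12:30 and still end by 14:00.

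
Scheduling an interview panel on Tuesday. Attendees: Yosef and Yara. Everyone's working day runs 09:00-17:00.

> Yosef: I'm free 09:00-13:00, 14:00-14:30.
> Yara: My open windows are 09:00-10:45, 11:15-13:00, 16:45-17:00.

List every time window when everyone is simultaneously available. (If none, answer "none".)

Yosef ∩ Yara: 09:00-10:45, 11:15-13:00.

09:00-10:45, 11:15-13:00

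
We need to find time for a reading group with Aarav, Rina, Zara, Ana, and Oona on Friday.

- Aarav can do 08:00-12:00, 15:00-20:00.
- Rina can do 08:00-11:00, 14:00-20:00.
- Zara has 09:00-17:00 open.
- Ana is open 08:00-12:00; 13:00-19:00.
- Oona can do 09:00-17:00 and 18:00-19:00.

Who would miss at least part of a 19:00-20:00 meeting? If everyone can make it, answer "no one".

Aarav: free for 19:00-20:00. Rina: free for 19:00-20:00. Zara: not fully free for 19:00-20:00. Ana: not fully free for 19:00-20:00. Oona: not fully free for 19:00-20:00.

Ana, Oona, Zara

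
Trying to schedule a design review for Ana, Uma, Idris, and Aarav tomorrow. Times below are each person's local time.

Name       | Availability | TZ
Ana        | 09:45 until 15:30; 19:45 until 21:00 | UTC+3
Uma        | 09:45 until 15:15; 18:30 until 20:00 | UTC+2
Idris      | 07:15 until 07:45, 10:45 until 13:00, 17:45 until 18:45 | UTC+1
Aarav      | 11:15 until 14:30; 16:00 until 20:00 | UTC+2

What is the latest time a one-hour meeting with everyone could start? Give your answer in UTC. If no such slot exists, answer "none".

16:45

Ana in UTC: 06:45-12:30, 16:45-18:00 (subtract 3h to convert from UTC+3).
Uma in UTC: 07:45-13:15, 16:30-18:00 (subtract 2h to convert from UTC+2).
Idris in UTC: 06:15-06:45, 09:45-12:00, 16:45-17:45 (subtract 1h to convert from UTC+1).
Aarav in UTC: 09:15-12:30, 14:00-18:00 (subtract 2h to convert from UTC+2).
Ana ∩ Uma: 07:45-12:30, 16:45-18:00.
Ana ∩ Uma ∩ Idris: 09:45-12:00, 16:45-17:45.
Ana ∩ Uma ∩ Idris ∩ Aarav: 09:45-12:00, 16:45-17:45.
The last common window of at least 60 minutes is 16:45-17:45; a 60-minute meeting can start as late as 16:45 and still end by 17:45.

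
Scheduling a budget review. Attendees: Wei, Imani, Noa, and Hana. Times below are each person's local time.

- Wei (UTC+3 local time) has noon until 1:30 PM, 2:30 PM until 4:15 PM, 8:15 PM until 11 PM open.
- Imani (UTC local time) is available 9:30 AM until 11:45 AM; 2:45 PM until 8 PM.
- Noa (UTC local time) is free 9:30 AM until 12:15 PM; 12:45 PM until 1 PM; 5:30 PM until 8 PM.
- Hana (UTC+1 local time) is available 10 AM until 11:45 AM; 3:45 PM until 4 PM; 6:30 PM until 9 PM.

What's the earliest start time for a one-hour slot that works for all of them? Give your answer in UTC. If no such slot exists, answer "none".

09:30

Wei in UTC: 09:00-10:30, 11:30-13:15, 17:15-20:00 (subtract 3h to convert from UTC+3).
Imani in UTC: 09:30-11:45, 14:45-20:00.
Noa in UTC: 09:30-12:15, 12:45-13:00, 17:30-20:00.
Hana in UTC: 09:00-10:45, 14:45-15:00, 17:30-20:00 (subtract 1h to convert from UTC+1).
Wei ∩ Imani: 09:30-10:30, 11:30-11:45, 17:15-20:00.
Wei ∩ Imani ∩ Noa: 09:30-10:30, 11:30-11:45, 17:30-20:00.
Wei ∩ Imani ∩ Noa ∩ Hana: 09:30-10:30, 17:30-20:00.
The first common window of at least 60 minutes is 09:30-10:30, so the earliest start is 09:30.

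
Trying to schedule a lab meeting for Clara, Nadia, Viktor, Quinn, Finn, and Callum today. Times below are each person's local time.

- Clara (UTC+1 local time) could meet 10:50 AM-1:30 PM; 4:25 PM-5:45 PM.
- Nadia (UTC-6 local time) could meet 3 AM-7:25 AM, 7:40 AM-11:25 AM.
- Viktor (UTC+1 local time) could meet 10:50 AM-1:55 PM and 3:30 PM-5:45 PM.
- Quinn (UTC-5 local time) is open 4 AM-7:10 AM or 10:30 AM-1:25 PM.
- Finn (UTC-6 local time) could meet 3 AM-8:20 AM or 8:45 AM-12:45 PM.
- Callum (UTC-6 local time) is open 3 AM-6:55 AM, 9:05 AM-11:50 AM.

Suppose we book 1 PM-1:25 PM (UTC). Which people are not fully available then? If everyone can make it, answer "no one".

Callum, Clara, Quinn, Viktor

Clara in UTC: 09:50-12:30, 15:25-16:45 (subtract 1h to convert from UTC+1).
Nadia in UTC: 09:00-13:25, 13:40-17:25 (add 6h to convert from UTC-6).
Viktor in UTC: 09:50-12:55, 14:30-16:45 (subtract 1h to convert from UTC+1).
Quinn in UTC: 09:00-12:10, 15:30-18:25 (add 5h to convert from UTC-5).
Finn in UTC: 09:00-14:20, 14:45-18:45 (add 6h to convert from UTC-6).
Callum in UTC: 09:00-12:55, 15:05-17:50 (add 6h to convert from UTC-6).
Clara: not fully free for 13:00-13:25. Nadia: free for 13:00-13:25. Viktor: not fully free for 13:00-13:25. Quinn: not fully free for 13:00-13:25. Finn: free for 13:00-13:25. Callum: not fully free for 13:00-13:25.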